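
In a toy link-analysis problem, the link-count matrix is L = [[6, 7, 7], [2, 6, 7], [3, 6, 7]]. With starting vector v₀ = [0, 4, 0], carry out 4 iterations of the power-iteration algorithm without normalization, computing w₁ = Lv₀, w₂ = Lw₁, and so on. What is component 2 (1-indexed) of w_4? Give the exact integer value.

98116

w1 = Lv₀ = (6·0 + 7·4 + 7·0; 2·0 + 6·4 + 7·0; 3·0 + 6·4 + 7·0) = (28, 24, 24)
w2 = Lw1 = (6·28 + 7·24 + 7·24; 2·28 + 6·24 + 7·24; 3·28 + 6·24 + 7·24) = (504, 368, 396)
w3 = Lw2 = (8372, 5988, 6492)
w4 = Lw3 = (137592, 98116, 106488)
The requested component of w4 is 98116.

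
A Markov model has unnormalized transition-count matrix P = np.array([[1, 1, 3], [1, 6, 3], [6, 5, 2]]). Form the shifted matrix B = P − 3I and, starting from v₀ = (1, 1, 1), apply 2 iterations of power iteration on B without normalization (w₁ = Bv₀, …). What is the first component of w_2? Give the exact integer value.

B = P − 3I has rows (-2, 1, 3); (1, 3, 3); (6, 5, -1)
w1 = Bv₀ = ((-2)·1 + 1·1 + 3·1; 1·1 + 3·1 + 3·1; 6·1 + 5·1 + (-1)·1) = (2, 7, 10)
w2 = Bw1 = ((-2)·2 + 1·7 + 3·10; 1·2 + 3·7 + 3·10; 6·2 + 5·7 + (-1)·10) = (33, 53, 37)
Requested component of w2: 33

33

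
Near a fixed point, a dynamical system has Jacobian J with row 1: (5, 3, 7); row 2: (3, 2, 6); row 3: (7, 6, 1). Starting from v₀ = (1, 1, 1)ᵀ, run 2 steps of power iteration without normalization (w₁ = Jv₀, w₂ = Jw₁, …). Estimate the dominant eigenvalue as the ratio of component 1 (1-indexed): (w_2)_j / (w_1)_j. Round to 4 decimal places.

λ ≈ 13.7333

w1 = Jv₀ = (15, 11, 14)
w2 = Jw1 = (206, 151, 185)
Ratio at component: 206 / 15 = 13.7333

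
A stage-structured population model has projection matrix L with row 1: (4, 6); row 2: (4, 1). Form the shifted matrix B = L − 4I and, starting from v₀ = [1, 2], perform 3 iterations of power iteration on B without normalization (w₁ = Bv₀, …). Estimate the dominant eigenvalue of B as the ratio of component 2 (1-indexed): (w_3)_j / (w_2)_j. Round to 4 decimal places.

B = L − 4I has rows (0, 6); (4, -3)
w1 = Bv₀ = (0·1 + 6·2; 4·1 + (-3)·2) = (12, -2)
w2 = Bw1 = (0·12 + 6·(-2); 4·12 + (-3)·(-2)) = (-12, 54)
w3 = Bw2 = (324, -210)
Ratio: -210/54 = -3.8889

μ ≈ -3.8889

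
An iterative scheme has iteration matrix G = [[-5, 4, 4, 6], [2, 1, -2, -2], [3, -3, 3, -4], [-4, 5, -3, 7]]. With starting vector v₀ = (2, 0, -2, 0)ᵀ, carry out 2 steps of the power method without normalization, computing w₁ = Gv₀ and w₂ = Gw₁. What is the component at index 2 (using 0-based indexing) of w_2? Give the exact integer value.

-70

w1 = Gv₀ = ((-5)·2 + 4·0 + 4·(-2) + 6·0; 2·2 + 1·0 + (-2)·(-2) + (-2)·0; 3·2 + (-3)·0 + 3·(-2) + (-4)·0; (-4)·2 + 5·0 + (-3)·(-2) + 7·0) = (-18, 8, 0, -2)
w2 = Gw1 = ((-5)·(-18) + 4·8 + 4·0 + 6·(-2); 2·(-18) + 1·8 + (-2)·0 + (-2)·(-2); 3·(-18) + (-3)·8 + 3·0 + (-4)·(-2); (-4)·(-18) + 5·8 + (-3)·0 + 7·(-2)) = (110, -24, -70, 98)
The requested component of w2 is -70.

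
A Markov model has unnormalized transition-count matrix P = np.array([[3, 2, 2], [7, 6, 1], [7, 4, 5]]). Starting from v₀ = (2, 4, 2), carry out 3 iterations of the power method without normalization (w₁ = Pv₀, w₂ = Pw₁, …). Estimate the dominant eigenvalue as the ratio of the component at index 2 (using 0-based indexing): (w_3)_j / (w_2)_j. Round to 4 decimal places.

11.4239

w1 = Pv₀ = (3·2 + 2·4 + 2·2; 7·2 + 6·4 + 1·2; 7·2 + 4·4 + 5·2) = (18, 40, 40)
w2 = Pw1 = (3·18 + 2·40 + 2·40; 7·18 + 6·40 + 1·40; 7·18 + 4·40 + 5·40) = (214, 406, 486)
w3 = Pw2 = (2426, 4420, 5552)
Ratio at component: 5552 / 486 = 11.4239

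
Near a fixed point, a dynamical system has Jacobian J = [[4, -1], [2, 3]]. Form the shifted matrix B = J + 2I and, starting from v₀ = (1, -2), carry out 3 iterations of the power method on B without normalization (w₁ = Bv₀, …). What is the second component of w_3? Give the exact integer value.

B = J + 2I has rows (6, -1); (2, 5)
w1 = Bv₀ = (6·1 + (-1)·(-2); 2·1 + 5·(-2)) = (8, -8)
w2 = Bw1 = (6·8 + (-1)·(-8); 2·8 + 5·(-8)) = (56, -24)
w3 = Bw2 = (360, -8)
Requested component of w3: -8

-8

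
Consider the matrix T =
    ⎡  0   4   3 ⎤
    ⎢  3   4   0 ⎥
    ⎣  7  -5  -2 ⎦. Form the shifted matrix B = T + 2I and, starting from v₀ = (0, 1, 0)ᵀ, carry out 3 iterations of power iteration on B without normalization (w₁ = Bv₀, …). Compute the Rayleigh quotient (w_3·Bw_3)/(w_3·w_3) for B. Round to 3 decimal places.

B = T + 2I has rows (2, 4, 3); (3, 6, 0); (7, -5, 0)
w1 = Bv₀ = (4, 6, -5)
w2 = Bw1 = (17, 48, -2)
w3 = Bw2 = (220, 339, -121)
Bw3 = (1433, 2694, -155)
w3·Bw3 = 1247281; w3·w3 = 177962; μ ≈ 1247281/177962 = 7.009

μ ≈ 7.009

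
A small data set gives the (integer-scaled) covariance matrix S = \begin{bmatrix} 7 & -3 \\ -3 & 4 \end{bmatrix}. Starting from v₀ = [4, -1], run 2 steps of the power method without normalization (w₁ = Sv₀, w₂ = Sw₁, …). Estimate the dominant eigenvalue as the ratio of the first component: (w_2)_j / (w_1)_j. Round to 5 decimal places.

8.54839

w1 = Sv₀ = (7·4 + (-3)·(-1); (-3)·4 + 4·(-1)) = (31, -16)
w2 = Sw1 = (7·31 + (-3)·(-16); (-3)·31 + 4·(-16)) = (265, -157)
Ratio at component: 265 / 31 = 8.54839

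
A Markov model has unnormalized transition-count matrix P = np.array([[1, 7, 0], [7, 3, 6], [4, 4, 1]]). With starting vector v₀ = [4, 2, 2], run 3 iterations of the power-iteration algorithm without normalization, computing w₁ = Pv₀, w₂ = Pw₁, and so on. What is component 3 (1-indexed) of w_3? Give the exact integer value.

w1 = Pv₀ = (1·4 + 7·2 + 0·2; 7·4 + 3·2 + 6·2; 4·4 + 4·2 + 1·2) = (18, 46, 26)
w2 = Pw1 = (1·18 + 7·46 + 0·26; 7·18 + 3·46 + 6·26; 4·18 + 4·46 + 1·26) = (340, 420, 282)
w3 = Pw2 = (3280, 5332, 3322)
The requested component of w3 is 3322.

3322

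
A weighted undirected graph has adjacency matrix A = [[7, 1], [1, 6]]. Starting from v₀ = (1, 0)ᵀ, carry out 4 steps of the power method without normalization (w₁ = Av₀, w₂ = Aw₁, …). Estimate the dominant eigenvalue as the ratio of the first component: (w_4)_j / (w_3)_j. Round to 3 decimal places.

7.353

w1 = Av₀ = (7, 1)
w2 = Aw1 = (50, 13)
w3 = Aw2 = (363, 128)
w4 = Aw3 = (2669, 1131)
Ratio at component: 2669 / 363 = 7.353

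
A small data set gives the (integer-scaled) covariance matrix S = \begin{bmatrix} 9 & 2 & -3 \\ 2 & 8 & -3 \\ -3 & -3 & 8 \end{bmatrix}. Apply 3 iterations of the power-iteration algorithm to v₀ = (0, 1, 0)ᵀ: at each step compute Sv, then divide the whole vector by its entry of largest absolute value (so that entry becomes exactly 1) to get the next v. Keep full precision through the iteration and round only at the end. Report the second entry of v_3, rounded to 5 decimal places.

Sv0 = (2.000000, 8.000000, -3.000000); divide by 8.000000 → v1 = (0.250000, 1.000000, -0.375000)
Sv1 = (5.375000, 9.625000, -6.750000); divide by 9.625000 → v2 = (0.558442, 1.000000, -0.701299)
Sv2 = (9.129870, 11.220779, -10.285714); divide by 11.220779 → v3 = (0.813657, 1.000000, -0.916667)
Requested entry of v3: 864/864 = 1.00000

1.00000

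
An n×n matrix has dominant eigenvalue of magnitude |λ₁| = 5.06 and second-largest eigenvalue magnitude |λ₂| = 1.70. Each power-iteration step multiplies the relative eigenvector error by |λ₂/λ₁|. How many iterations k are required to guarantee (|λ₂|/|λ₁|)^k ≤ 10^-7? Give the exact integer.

|λ₂/λ₁| = 1.70/5.06 = 0.33597
Need k ≥ ln(10^-7) / ln(0.33597) = -16.1181 / -1.0907 ≈ 14.777
Smallest integer k satisfying the bound: 15

15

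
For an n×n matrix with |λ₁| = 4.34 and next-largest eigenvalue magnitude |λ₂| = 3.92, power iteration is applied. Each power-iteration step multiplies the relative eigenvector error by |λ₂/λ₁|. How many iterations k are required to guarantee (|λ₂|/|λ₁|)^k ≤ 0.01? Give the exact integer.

46

|λ₂/λ₁| = 3.92/4.34 = 0.90323
Need k ≥ ln(0.01) / ln(0.90323) = -4.6052 / -0.1018 ≈ 45.245
Smallest integer k satisfying the bound: 46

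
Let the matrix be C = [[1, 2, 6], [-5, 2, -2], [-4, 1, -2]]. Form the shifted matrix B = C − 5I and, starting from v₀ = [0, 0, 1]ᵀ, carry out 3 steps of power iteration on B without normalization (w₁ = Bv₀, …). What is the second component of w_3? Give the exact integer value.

334

B = C − 5I has rows (-4, 2, 6); (-5, -3, -2); (-4, 1, -7)
w1 = Bv₀ = (6, -2, -7)
w2 = Bw1 = (-70, -10, 23)
w3 = Bw2 = (398, 334, 109)
Requested component of w3: 334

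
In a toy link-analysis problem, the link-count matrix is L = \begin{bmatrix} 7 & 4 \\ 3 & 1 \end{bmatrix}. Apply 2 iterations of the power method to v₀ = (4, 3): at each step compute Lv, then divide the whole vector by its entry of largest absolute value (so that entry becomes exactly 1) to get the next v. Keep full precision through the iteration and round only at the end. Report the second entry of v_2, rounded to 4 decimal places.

0.3971

Lv0 = (40.00000, 15.00000); divide by 40.00000 → v1 = (1.00000, 0.37500)
Lv1 = (8.50000, 3.37500); divide by 8.50000 → v2 = (1.00000, 0.39706)
Requested entry of v2: 135/340 = 0.3971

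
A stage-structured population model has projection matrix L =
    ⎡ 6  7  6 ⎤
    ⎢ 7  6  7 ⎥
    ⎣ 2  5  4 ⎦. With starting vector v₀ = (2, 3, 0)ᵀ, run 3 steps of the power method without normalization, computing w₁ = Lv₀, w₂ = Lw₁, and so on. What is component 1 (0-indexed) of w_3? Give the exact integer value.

w1 = Lv₀ = (33, 32, 19)
w2 = Lw1 = (536, 556, 302)
w3 = Lw2 = (8920, 9202, 5060)
The requested component of w3 is 9202.

9202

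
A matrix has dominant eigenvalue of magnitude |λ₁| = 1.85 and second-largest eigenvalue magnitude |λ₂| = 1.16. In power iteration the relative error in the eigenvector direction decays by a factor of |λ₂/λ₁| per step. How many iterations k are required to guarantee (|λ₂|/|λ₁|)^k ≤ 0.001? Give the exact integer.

15

|λ₂/λ₁| = 1.16/1.85 = 0.62703
Need k ≥ ln(0.001) / ln(0.62703) = -6.9078 / -0.4668 ≈ 14.799
Smallest integer k satisfying the bound: 15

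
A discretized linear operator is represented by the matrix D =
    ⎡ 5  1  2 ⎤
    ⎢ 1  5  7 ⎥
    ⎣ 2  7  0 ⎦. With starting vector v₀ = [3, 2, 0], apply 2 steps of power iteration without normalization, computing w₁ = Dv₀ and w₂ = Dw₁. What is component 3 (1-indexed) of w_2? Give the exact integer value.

w1 = Dv₀ = (17, 13, 20)
w2 = Dw1 = (138, 222, 125)
The requested component of w2 is 125.

125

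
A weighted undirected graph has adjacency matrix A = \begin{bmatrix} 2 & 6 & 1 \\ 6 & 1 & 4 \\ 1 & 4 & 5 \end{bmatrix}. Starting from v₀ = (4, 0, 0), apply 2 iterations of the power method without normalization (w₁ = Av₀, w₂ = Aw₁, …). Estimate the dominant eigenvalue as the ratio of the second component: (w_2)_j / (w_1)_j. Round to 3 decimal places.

λ ≈ 3.667

w1 = Av₀ = (2·4 + 6·0 + 1·0; 6·4 + 1·0 + 4·0; 1·4 + 4·0 + 5·0) = (8, 24, 4)
w2 = Aw1 = (2·8 + 6·24 + 1·4; 6·8 + 1·24 + 4·4; 1·8 + 4·24 + 5·4) = (164, 88, 124)
Ratio at component: 88 / 24 = 3.667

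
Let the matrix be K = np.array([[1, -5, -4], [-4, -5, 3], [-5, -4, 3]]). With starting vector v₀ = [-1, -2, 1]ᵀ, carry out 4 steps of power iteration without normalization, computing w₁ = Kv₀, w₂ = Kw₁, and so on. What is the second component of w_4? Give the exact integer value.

w1 = Kv₀ = (5, 17, 16)
w2 = Kw1 = (-144, -57, -45)
w3 = Kw2 = (321, 726, 813)
w4 = Kw3 = (-6561, -2475, -2070)
The requested component of w4 is -2475.

-2475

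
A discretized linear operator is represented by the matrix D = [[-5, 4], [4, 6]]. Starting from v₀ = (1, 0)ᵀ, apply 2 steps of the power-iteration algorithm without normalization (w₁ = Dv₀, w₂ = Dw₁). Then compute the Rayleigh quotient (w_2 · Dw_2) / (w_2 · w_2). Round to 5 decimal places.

w1 = Dv₀ = (-5, 4)
w2 = Dw1 = (41, 4)
Dw2 = (-189, 188)
w2·Dw2 = 41·(-189) + 4·188 = -6997; w2·w2 = 41·41 + 4·4 = 1697
λ ≈ -6997/1697 = -4.12316

λ ≈ -4.12316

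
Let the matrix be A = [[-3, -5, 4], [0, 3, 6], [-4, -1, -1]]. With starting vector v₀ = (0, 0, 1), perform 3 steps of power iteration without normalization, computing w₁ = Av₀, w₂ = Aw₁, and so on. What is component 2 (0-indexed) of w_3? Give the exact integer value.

193

w1 = Av₀ = ((-3)·0 + (-5)·0 + 4·1; 0·0 + 3·0 + 6·1; (-4)·0 + (-1)·0 + (-1)·1) = (4, 6, -1)
w2 = Aw1 = ((-3)·4 + (-5)·6 + 4·(-1); 0·4 + 3·6 + 6·(-1); (-4)·4 + (-1)·6 + (-1)·(-1)) = (-46, 12, -21)
w3 = Aw2 = (-6, -90, 193)
The requested component of w3 is 193.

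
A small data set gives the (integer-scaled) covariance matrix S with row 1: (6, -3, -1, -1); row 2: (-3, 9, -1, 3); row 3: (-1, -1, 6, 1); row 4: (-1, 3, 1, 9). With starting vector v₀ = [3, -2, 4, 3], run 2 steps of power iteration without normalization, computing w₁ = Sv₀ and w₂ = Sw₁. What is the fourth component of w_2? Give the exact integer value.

141

w1 = Sv₀ = (17, -22, 26, 22)
w2 = Sw1 = (120, -209, 183, 141)
The requested component of w2 is 141.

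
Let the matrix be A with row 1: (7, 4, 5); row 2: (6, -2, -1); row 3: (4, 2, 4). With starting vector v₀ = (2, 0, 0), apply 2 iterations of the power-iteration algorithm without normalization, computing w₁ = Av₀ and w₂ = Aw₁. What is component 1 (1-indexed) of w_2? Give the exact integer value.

186

w1 = Av₀ = (7·2 + 4·0 + 5·0; 6·2 + (-2)·0 + (-1)·0; 4·2 + 2·0 + 4·0) = (14, 12, 8)
w2 = Aw1 = (7·14 + 4·12 + 5·8; 6·14 + (-2)·12 + (-1)·8; 4·14 + 2·12 + 4·8) = (186, 52, 112)
The requested component of w2 is 186.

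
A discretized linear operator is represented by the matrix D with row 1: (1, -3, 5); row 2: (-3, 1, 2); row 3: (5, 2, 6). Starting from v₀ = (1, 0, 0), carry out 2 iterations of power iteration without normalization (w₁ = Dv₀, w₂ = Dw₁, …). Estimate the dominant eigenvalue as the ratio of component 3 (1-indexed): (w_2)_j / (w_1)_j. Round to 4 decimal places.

w1 = Dv₀ = (1·1 + (-3)·0 + 5·0; (-3)·1 + 1·0 + 2·0; 5·1 + 2·0 + 6·0) = (1, -3, 5)
w2 = Dw1 = (1·1 + (-3)·(-3) + 5·5; (-3)·1 + 1·(-3) + 2·5; 5·1 + 2·(-3) + 6·5) = (35, 4, 29)
Ratio at component: 29 / 5 = 5.8000

5.8000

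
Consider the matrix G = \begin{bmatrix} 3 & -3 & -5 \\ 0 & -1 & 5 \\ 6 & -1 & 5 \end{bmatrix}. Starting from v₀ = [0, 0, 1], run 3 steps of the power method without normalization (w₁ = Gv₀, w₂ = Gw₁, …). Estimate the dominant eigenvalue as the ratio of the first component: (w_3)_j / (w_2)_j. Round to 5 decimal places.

w1 = Gv₀ = (3·0 + (-3)·0 + (-5)·1; 0·0 + (-1)·0 + 5·1; 6·0 + (-1)·0 + 5·1) = (-5, 5, 5)
w2 = Gw1 = (3·(-5) + (-3)·5 + (-5)·5; 0·(-5) + (-1)·5 + 5·5; 6·(-5) + (-1)·5 + 5·5) = (-55, 20, -10)
w3 = Gw2 = (-175, -70, -400)
Ratio at component: -175 / -55 = 3.18182

λ ≈ 3.18182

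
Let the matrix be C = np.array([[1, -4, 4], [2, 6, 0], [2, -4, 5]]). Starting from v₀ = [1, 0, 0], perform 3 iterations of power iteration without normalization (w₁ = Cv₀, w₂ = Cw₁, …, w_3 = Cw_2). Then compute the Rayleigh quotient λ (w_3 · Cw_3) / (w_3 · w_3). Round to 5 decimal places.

w1 = Cv₀ = (1·1 + (-4)·0 + 4·0; 2·1 + 6·0 + 0·0; 2·1 + (-4)·0 + 5·0) = (1, 2, 2)
w2 = Cw1 = (1·1 + (-4)·2 + 4·2; 2·1 + 6·2 + 0·2; 2·1 + (-4)·2 + 5·2) = (1, 14, 4)
w3 = Cw2 = (-39, 86, -34)
Cw3 = (-519, 438, -592)
w3·Cw3 = (-39)·(-519) + 86·438 + (-34)·(-592) = 78037; w3·w3 = (-39)·(-39) + 86·86 + (-34)·(-34) = 10073
λ ≈ 78037/10073 = 7.74715

λ ≈ 7.74715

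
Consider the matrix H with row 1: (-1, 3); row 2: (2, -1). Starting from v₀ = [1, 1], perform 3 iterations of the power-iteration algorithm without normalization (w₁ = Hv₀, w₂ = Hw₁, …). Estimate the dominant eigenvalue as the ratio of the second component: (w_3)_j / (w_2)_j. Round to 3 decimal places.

w1 = Hv₀ = (2, 1)
w2 = Hw1 = (1, 3)
w3 = Hw2 = (8, -1)
Ratio at component: -1 / 3 = -0.333

λ ≈ -0.333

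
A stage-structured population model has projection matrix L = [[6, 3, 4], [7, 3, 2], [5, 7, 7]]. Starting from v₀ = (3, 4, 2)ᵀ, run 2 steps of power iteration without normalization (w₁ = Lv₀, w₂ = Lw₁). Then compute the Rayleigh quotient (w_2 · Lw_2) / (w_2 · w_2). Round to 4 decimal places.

w1 = Lv₀ = (6·3 + 3·4 + 4·2; 7·3 + 3·4 + 2·2; 5·3 + 7·4 + 7·2) = (38, 37, 57)
w2 = Lw1 = (6·38 + 3·37 + 4·57; 7·38 + 3·37 + 2·57; 5·38 + 7·37 + 7·57) = (567, 491, 848)
Lw2 = (8267, 7138, 12208)
w2·Lw2 = 567·8267 + 491·7138 + 848·12208 = 18544531; w2·w2 = 567·567 + 491·491 + 848·848 = 1281674
λ ≈ 18544531/1281674 = 14.4690

14.4690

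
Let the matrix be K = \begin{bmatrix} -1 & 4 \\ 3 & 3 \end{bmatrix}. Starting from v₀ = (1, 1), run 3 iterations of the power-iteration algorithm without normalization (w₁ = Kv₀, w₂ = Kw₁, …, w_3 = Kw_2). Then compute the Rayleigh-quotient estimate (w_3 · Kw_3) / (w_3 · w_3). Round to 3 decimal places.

λ ≈ 5.029

w1 = Kv₀ = ((-1)·1 + 4·1; 3·1 + 3·1) = (3, 6)
w2 = Kw1 = ((-1)·3 + 4·6; 3·3 + 3·6) = (21, 27)
w3 = Kw2 = (87, 144)
Kw3 = (489, 693)
w3·Kw3 = 87·489 + 144·693 = 142335; w3·w3 = 87·87 + 144·144 = 28305
λ ≈ 142335/28305 = 5.029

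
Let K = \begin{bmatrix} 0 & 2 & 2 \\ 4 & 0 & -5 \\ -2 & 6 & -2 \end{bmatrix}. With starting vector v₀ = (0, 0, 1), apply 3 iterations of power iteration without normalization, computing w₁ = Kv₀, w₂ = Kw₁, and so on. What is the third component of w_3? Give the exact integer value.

w1 = Kv₀ = (0·0 + 2·0 + 2·1; 4·0 + 0·0 + (-5)·1; (-2)·0 + 6·0 + (-2)·1) = (2, -5, -2)
w2 = Kw1 = (0·2 + 2·(-5) + 2·(-2); 4·2 + 0·(-5) + (-5)·(-2); (-2)·2 + 6·(-5) + (-2)·(-2)) = (-14, 18, -30)
w3 = Kw2 = (-24, 94, 196)
The requested component of w3 is 196.

196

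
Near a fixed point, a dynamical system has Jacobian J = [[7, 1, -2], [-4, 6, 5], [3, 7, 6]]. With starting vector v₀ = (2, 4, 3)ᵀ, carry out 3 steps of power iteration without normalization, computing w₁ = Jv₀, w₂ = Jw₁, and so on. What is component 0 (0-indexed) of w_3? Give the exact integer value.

w1 = Jv₀ = (7·2 + 1·4 + (-2)·3; (-4)·2 + 6·4 + 5·3; 3·2 + 7·4 + 6·3) = (12, 31, 52)
w2 = Jw1 = (7·12 + 1·31 + (-2)·52; (-4)·12 + 6·31 + 5·52; 3·12 + 7·31 + 6·52) = (11, 398, 565)
w3 = Jw2 = (-655, 5169, 6209)
The requested component of w3 is -655.

-655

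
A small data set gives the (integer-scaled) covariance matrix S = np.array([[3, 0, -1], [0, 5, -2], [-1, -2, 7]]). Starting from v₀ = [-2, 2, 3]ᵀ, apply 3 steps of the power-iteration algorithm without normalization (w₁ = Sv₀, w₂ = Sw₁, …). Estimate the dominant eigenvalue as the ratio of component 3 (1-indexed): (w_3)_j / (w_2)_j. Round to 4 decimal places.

w1 = Sv₀ = (-9, 4, 19)
w2 = Sw1 = (-46, -18, 134)
w3 = Sw2 = (-272, -358, 1020)
Ratio at component: 1020 / 134 = 7.6119

7.6119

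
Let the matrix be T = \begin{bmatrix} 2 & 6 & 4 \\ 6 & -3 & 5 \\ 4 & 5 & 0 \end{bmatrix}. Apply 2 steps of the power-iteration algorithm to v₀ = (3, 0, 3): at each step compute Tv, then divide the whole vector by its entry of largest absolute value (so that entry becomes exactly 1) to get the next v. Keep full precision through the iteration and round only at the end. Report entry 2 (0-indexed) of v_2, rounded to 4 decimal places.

0.8404

Tv0 = (18.00000, 33.00000, 12.00000); divide by 33.00000 → v1 = (0.54545, 1.00000, 0.36364)
Tv1 = (8.54545, 2.09091, 7.18182); divide by 8.54545 → v2 = (1.00000, 0.24468, 0.84043)
Requested entry of v2: 237/282 = 0.8404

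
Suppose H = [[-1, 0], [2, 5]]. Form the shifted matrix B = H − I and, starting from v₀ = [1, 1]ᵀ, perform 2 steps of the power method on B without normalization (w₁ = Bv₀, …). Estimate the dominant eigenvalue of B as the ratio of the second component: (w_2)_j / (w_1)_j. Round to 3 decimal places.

3.333

B = H − I has rows (-2, 0); (2, 4)
w1 = Bv₀ = (-2, 6)
w2 = Bw1 = (4, 20)
Ratio: 20/6 = 3.333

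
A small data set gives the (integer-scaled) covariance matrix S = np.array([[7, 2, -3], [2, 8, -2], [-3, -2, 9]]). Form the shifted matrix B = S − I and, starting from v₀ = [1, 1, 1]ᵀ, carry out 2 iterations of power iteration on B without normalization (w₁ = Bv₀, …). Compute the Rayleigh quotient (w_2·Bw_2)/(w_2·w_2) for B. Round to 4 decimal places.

9.0522

B = S − I has rows (6, 2, -3); (2, 7, -2); (-3, -2, 8)
w1 = Bv₀ = (5, 7, 3)
w2 = Bw1 = (35, 53, -5)
Bw2 = (331, 451, -251)
w2·Bw2 = 36743; w2·w2 = 4059; μ ≈ 36743/4059 = 9.0522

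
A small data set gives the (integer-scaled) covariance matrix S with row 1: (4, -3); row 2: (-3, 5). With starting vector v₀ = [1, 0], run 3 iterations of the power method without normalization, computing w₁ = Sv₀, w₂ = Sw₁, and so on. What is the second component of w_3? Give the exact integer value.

w1 = Sv₀ = (4·1 + (-3)·0; (-3)·1 + 5·0) = (4, -3)
w2 = Sw1 = (4·4 + (-3)·(-3); (-3)·4 + 5·(-3)) = (25, -27)
w3 = Sw2 = (181, -210)
The requested component of w3 is -210.

-210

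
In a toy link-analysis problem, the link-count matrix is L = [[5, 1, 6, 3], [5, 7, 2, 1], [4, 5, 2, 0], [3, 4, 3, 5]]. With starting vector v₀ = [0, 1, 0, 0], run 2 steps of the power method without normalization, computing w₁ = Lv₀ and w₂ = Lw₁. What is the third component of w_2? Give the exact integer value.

49

w1 = Lv₀ = (5·0 + 1·1 + 6·0 + 3·0; 5·0 + 7·1 + 2·0 + 1·0; 4·0 + 5·1 + 2·0 + 0·0; 3·0 + 4·1 + 3·0 + 5·0) = (1, 7, 5, 4)
w2 = Lw1 = (5·1 + 1·7 + 6·5 + 3·4; 5·1 + 7·7 + 2·5 + 1·4; 4·1 + 5·7 + 2·5 + 0·4; 3·1 + 4·7 + 3·5 + 5·4) = (54, 68, 49, 66)
The requested component of w2 is 49.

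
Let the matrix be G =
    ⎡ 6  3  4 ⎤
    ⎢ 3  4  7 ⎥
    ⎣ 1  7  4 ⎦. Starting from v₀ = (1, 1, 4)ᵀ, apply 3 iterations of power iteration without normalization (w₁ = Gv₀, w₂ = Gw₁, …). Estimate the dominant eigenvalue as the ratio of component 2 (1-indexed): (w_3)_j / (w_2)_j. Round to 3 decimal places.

13.439

w1 = Gv₀ = (6·1 + 3·1 + 4·4; 3·1 + 4·1 + 7·4; 1·1 + 7·1 + 4·4) = (25, 35, 24)
w2 = Gw1 = (6·25 + 3·35 + 4·24; 3·25 + 4·35 + 7·24; 1·25 + 7·35 + 4·24) = (351, 383, 366)
w3 = Gw2 = (4719, 5147, 4496)
Ratio at component: 5147 / 383 = 13.439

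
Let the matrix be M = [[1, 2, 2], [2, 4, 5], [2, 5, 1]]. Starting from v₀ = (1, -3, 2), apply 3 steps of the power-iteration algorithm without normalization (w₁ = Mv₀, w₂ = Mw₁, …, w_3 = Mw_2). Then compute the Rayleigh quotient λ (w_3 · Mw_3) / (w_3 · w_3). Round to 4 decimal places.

w1 = Mv₀ = (-1, 0, -11)
w2 = Mw1 = (-23, -57, -13)
w3 = Mw2 = (-163, -339, -344)
Mw3 = (-1529, -3402, -2365)
w3·Mw3 = (-163)·(-1529) + (-339)·(-3402) + (-344)·(-2365) = 2216065; w3·w3 = (-163)·(-163) + (-339)·(-339) + (-344)·(-344) = 259826
λ ≈ 2216065/259826 = 8.5290

λ ≈ 8.5290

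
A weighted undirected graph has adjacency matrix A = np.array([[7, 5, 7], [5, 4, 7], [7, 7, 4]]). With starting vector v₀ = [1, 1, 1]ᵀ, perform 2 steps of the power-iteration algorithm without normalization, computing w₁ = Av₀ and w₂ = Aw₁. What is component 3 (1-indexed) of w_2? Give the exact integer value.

317

w1 = Av₀ = (19, 16, 18)
w2 = Aw1 = (339, 285, 317)
The requested component of w2 is 317.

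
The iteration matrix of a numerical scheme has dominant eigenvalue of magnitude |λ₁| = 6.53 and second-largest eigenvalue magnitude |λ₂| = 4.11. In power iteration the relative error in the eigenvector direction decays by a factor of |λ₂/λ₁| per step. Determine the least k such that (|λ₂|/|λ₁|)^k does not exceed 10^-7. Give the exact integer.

|λ₂/λ₁| = 4.11/6.53 = 0.62940
Need k ≥ ln(10^-7) / ln(0.62940) = -16.1181 / -0.4630 ≈ 34.814
Smallest integer k satisfying the bound: 35

35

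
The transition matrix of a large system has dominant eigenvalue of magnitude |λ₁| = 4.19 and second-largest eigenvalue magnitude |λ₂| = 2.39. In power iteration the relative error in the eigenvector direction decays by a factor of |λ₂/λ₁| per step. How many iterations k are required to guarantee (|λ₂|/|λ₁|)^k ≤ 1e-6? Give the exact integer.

25

|λ₂/λ₁| = 2.39/4.19 = 0.57041
Need k ≥ ln(1e-6) / ln(0.57041) = -13.8155 / -0.5614 ≈ 24.609
Smallest integer k satisfying the bound: 25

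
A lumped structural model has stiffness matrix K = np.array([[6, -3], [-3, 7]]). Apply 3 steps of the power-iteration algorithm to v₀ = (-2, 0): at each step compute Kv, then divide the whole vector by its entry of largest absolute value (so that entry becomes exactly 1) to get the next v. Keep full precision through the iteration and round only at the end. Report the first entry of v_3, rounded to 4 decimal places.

-0.9485

Kv0 = (-12.00000, 6.00000); divide by -12.00000 → v1 = (1.00000, -0.50000)
Kv1 = (7.50000, -6.50000); divide by 7.50000 → v2 = (1.00000, -0.86667)
Kv2 = (8.60000, -9.06667); divide by -9.06667 → v3 = (-0.94853, 1.00000)
Requested entry of v3: -774/816 = -0.9485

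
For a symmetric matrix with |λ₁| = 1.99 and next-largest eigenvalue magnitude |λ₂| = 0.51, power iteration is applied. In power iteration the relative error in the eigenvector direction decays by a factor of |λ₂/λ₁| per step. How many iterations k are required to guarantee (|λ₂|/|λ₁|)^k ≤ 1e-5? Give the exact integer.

9

|λ₂/λ₁| = 0.51/1.99 = 0.25628
Need k ≥ ln(1e-5) / ln(0.25628) = -11.5129 / -1.3615 ≈ 8.456
Smallest integer k satisfying the bound: 9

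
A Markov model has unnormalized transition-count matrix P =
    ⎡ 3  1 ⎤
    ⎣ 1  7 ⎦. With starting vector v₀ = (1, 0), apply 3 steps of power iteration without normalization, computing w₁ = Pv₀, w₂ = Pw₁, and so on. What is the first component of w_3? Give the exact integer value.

w1 = Pv₀ = (3, 1)
w2 = Pw1 = (10, 10)
w3 = Pw2 = (40, 80)
The requested component of w3 is 40.

40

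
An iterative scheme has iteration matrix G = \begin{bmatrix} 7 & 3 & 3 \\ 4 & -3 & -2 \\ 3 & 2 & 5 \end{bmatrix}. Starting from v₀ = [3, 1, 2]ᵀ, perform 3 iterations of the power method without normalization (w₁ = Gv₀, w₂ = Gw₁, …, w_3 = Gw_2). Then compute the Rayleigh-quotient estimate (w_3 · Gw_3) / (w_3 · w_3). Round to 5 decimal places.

λ ≈ 9.74641

w1 = Gv₀ = (30, 5, 21)
w2 = Gw1 = (288, 63, 205)
w3 = Gw2 = (2820, 553, 2015)
Gw3 = (27444, 5591, 19641)
w3·Gw3 = 2820·27444 + 553·5591 + 2015·19641 = 120060518; w3·w3 = 2820·2820 + 553·553 + 2015·2015 = 12318434
λ ≈ 120060518/12318434 = 9.74641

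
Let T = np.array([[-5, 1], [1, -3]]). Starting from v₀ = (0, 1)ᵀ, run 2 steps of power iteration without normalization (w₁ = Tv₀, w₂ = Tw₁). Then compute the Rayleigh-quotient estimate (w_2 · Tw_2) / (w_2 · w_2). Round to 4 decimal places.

λ ≈ -4.7561

w1 = Tv₀ = ((-5)·0 + 1·1; 1·0 + (-3)·1) = (1, -3)
w2 = Tw1 = ((-5)·1 + 1·(-3); 1·1 + (-3)·(-3)) = (-8, 10)
Tw2 = (50, -38)
w2·Tw2 = (-8)·50 + 10·(-38) = -780; w2·w2 = (-8)·(-8) + 10·10 = 164
λ ≈ -780/164 = -4.7561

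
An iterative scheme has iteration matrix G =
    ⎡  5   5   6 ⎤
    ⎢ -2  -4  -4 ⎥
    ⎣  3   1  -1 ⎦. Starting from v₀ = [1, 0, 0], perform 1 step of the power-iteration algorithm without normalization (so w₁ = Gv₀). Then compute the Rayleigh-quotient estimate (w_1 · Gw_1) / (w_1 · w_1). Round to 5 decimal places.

w1 = Gv₀ = (5·1 + 5·0 + 6·0; (-2)·1 + (-4)·0 + (-4)·0; 3·1 + 1·0 + (-1)·0) = (5, -2, 3)
Gw1 = (33, -14, 10)
w1·Gw1 = 5·33 + (-2)·(-14) + 3·10 = 223; w1·w1 = 5·5 + (-2)·(-2) + 3·3 = 38
λ ≈ 223/38 = 5.86842

5.86842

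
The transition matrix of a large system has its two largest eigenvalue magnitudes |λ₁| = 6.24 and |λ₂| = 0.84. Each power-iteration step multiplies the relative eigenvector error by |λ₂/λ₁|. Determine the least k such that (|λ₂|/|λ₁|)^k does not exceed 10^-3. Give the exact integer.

4

|λ₂/λ₁| = 0.84/6.24 = 0.13462
Need k ≥ ln(10^-3) / ln(0.13462) = -6.9078 / -2.0053 ≈ 3.445
Smallest integer k satisfying the bound: 4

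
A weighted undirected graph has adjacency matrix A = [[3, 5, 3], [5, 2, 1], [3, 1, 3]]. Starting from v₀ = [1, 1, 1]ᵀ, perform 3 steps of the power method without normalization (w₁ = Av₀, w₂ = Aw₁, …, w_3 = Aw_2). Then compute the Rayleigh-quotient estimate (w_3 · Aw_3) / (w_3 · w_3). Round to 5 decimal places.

8.96422

w1 = Av₀ = (3·1 + 5·1 + 3·1; 5·1 + 2·1 + 1·1; 3·1 + 1·1 + 3·1) = (11, 8, 7)
w2 = Aw1 = (3·11 + 5·8 + 3·7; 5·11 + 2·8 + 1·7; 3·11 + 1·8 + 3·7) = (94, 78, 62)
w3 = Aw2 = (858, 688, 546)
Aw3 = (7652, 6212, 4900)
w3·Aw3 = 858·7652 + 688·6212 + 546·4900 = 13514672; w3·w3 = 858·858 + 688·688 + 546·546 = 1507624
λ ≈ 13514672/1507624 = 8.96422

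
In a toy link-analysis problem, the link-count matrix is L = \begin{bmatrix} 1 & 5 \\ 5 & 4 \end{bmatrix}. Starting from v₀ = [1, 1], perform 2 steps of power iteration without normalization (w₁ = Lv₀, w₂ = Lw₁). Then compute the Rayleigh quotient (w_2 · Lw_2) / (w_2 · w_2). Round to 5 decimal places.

w1 = Lv₀ = (1·1 + 5·1; 5·1 + 4·1) = (6, 9)
w2 = Lw1 = (1·6 + 5·9; 5·6 + 4·9) = (51, 66)
Lw2 = (381, 519)
w2·Lw2 = 51·381 + 66·519 = 53685; w2·w2 = 51·51 + 66·66 = 6957
λ ≈ 53685/6957 = 7.71669

λ ≈ 7.71669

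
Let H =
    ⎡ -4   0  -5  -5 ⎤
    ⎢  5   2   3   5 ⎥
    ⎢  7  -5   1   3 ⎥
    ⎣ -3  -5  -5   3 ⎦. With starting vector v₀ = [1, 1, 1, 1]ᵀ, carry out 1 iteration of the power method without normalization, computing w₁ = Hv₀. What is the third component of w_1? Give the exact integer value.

w1 = Hv₀ = ((-4)·1 + 0·1 + (-5)·1 + (-5)·1; 5·1 + 2·1 + 3·1 + 5·1; 7·1 + (-5)·1 + 1·1 + 3·1; (-3)·1 + (-5)·1 + (-5)·1 + 3·1) = (-14, 15, 6, -10)
The requested component of w1 is 6.

6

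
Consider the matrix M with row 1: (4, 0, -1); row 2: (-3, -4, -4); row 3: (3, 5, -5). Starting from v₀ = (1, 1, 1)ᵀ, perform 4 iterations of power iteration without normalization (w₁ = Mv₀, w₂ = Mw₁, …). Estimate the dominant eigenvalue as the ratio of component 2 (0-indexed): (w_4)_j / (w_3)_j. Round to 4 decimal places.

λ ≈ -2.9508

w1 = Mv₀ = (3, -11, 3)
w2 = Mw1 = (9, 23, -61)
w3 = Mw2 = (97, 125, 447)
w4 = Mw3 = (-59, -2579, -1319)
Ratio at component: -1319 / 447 = -2.9508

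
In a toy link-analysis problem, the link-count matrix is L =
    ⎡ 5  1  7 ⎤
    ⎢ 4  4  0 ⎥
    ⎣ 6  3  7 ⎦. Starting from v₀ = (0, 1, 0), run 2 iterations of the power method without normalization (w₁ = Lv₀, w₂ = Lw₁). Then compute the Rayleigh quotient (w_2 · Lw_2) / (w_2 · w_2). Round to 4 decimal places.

13.2212

w1 = Lv₀ = (5·0 + 1·1 + 7·0; 4·0 + 4·1 + 0·0; 6·0 + 3·1 + 7·0) = (1, 4, 3)
w2 = Lw1 = (5·1 + 1·4 + 7·3; 4·1 + 4·4 + 0·3; 6·1 + 3·4 + 7·3) = (30, 20, 39)
Lw2 = (443, 200, 513)
w2·Lw2 = 30·443 + 20·200 + 39·513 = 37297; w2·w2 = 30·30 + 20·20 + 39·39 = 2821
λ ≈ 37297/2821 = 13.2212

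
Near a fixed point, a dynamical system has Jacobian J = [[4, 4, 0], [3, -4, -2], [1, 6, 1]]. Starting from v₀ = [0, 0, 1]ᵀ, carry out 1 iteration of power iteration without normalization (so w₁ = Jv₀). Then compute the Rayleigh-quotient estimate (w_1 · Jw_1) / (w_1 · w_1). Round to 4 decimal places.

λ ≈ -4.6000

w1 = Jv₀ = (0, -2, 1)
Jw1 = (-8, 6, -11)
w1·Jw1 = 0·(-8) + (-2)·6 + 1·(-11) = -23; w1·w1 = 0·0 + (-2)·(-2) + 1·1 = 5
λ ≈ -23/5 = -4.6000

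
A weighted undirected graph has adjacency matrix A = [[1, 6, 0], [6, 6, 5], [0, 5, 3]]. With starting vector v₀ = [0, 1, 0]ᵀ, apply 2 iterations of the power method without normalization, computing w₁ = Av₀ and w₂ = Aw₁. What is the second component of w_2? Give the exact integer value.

w1 = Av₀ = (6, 6, 5)
w2 = Aw1 = (42, 97, 45)
The requested component of w2 is 97.

97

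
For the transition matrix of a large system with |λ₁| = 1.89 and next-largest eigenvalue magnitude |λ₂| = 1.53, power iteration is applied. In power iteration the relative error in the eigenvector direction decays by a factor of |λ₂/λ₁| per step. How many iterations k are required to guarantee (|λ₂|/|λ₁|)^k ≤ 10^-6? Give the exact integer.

66

|λ₂/λ₁| = 1.53/1.89 = 0.80952
Need k ≥ ln(10^-6) / ln(0.80952) = -13.8155 / -0.2113 ≈ 65.381
Smallest integer k satisfying the bound: 66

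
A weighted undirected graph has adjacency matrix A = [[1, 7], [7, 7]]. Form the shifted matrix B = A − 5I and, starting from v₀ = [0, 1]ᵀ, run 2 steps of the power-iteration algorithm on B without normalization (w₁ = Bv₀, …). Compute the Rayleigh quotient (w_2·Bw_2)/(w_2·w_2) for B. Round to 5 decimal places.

-1.84825

B = A − 5I has rows (-4, 7); (7, 2)
w1 = Bv₀ = ((-4)·0 + 7·1; 7·0 + 2·1) = (7, 2)
w2 = Bw1 = ((-4)·7 + 7·2; 7·7 + 2·2) = (-14, 53)
Bw2 = (427, 8)
w2·Bw2 = -5554; w2·w2 = 3005; μ ≈ -5554/3005 = -1.84825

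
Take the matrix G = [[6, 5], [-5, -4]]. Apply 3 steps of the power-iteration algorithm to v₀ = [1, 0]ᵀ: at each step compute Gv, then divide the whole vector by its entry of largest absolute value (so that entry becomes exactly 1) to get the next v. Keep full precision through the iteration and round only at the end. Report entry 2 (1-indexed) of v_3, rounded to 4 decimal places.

-0.9375

Gv0 = (6.00000, -5.00000); divide by 6.00000 → v1 = (1.00000, -0.83333)
Gv1 = (1.83333, -1.66667); divide by 1.83333 → v2 = (1.00000, -0.90909)
Gv2 = (1.45455, -1.36364); divide by 1.45455 → v3 = (1.00000, -0.93750)
Requested entry of v3: -15/16 = -0.9375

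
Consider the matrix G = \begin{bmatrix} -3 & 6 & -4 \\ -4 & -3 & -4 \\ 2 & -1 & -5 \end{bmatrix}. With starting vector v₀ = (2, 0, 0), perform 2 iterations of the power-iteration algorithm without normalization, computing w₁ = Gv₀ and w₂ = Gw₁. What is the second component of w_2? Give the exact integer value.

32

w1 = Gv₀ = (-6, -8, 4)
w2 = Gw1 = (-46, 32, -24)
The requested component of w2 is 32.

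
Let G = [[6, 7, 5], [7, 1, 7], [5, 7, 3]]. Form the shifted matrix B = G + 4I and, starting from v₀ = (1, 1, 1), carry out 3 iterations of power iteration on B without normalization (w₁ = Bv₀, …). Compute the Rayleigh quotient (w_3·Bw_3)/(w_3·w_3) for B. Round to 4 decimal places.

20.1178

B = G + 4I has rows (10, 7, 5); (7, 5, 7); (5, 7, 7)
w1 = Bv₀ = (22, 19, 19)
w2 = Bw1 = (448, 382, 376)
w3 = Bw2 = (9034, 7678, 7546)
Bw3 = (181816, 154450, 151738)
w3·Bw3 = 3973407792; w3·w3 = 197506956; μ ≈ 3973407792/197506956 = 20.1178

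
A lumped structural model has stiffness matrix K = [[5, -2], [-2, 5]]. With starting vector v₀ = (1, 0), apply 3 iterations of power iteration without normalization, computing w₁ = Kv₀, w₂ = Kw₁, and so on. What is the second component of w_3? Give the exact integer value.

w1 = Kv₀ = (5·1 + (-2)·0; (-2)·1 + 5·0) = (5, -2)
w2 = Kw1 = (5·5 + (-2)·(-2); (-2)·5 + 5·(-2)) = (29, -20)
w3 = Kw2 = (185, -158)
The requested component of w3 is -158.

-158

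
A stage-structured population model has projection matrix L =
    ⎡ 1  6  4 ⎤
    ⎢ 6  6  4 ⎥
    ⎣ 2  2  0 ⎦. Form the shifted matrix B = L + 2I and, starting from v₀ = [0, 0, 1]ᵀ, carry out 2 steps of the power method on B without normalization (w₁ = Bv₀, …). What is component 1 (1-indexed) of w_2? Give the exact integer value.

44

B = L + 2I has rows (3, 6, 4); (6, 8, 4); (2, 2, 2)
w1 = Bv₀ = (4, 4, 2)
w2 = Bw1 = (44, 64, 20)
Requested component of w2: 44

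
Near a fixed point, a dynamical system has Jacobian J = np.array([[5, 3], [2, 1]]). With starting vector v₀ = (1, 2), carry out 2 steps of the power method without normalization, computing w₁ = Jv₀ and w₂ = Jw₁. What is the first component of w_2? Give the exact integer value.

w1 = Jv₀ = (11, 4)
w2 = Jw1 = (67, 26)
The requested component of w2 is 67.

67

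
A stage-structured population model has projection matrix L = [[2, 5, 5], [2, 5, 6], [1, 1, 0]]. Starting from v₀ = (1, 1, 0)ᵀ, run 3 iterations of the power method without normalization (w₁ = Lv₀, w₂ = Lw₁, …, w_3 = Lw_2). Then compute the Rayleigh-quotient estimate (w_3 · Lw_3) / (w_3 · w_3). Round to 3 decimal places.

8.361

w1 = Lv₀ = (7, 7, 2)
w2 = Lw1 = (59, 61, 14)
w3 = Lw2 = (493, 507, 120)
Lw3 = (4121, 4241, 1000)
w3·Lw3 = 493·4121 + 507·4241 + 120·1000 = 4301840; w3·w3 = 493·493 + 507·507 + 120·120 = 514498
λ ≈ 4301840/514498 = 8.361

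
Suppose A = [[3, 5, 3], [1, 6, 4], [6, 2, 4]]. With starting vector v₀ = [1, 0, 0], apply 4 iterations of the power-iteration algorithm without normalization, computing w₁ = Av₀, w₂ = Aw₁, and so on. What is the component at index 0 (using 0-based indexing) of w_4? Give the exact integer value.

w1 = Av₀ = (3·1 + 5·0 + 3·0; 1·1 + 6·0 + 4·0; 6·1 + 2·0 + 4·0) = (3, 1, 6)
w2 = Aw1 = (3·3 + 5·1 + 3·6; 1·3 + 6·1 + 4·6; 6·3 + 2·1 + 4·6) = (32, 33, 44)
w3 = Aw2 = (393, 406, 434)
w4 = Aw3 = (4511, 4565, 4906)
The requested component of w4 is 4511.

4511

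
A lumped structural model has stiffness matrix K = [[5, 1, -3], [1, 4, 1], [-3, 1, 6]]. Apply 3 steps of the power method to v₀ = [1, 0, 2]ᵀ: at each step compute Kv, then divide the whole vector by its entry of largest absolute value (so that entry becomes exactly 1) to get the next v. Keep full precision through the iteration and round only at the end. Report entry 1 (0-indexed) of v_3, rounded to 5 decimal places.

0.23769

Kv0 = (-1.000000, 3.000000, 9.000000); divide by 9.000000 → v1 = (-0.111111, 0.333333, 1.000000)
Kv1 = (-3.222222, 2.222222, 6.666667); divide by 6.666667 → v2 = (-0.483333, 0.333333, 1.000000)
Kv2 = (-5.083333, 1.850000, 7.783333); divide by 7.783333 → v3 = (-0.653105, 0.237687, 1.000000)
Requested entry of v3: 111/467 = 0.23769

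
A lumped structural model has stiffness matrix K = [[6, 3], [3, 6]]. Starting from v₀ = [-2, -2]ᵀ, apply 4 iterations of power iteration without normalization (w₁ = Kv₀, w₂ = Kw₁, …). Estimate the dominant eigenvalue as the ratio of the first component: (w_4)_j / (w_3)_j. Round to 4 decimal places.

9.0000

w1 = Kv₀ = (-18, -18)
w2 = Kw1 = (-162, -162)
w3 = Kw2 = (-1458, -1458)
w4 = Kw3 = (-13122, -13122)
Ratio at component: -13122 / -1458 = 9.0000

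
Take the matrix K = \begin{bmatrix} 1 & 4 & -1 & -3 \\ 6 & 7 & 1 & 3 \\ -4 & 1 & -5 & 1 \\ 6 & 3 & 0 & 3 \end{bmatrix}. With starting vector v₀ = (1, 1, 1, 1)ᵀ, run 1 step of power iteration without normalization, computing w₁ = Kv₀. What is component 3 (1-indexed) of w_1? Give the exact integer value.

w1 = Kv₀ = (1, 17, -7, 12)
The requested component of w1 is -7.

-7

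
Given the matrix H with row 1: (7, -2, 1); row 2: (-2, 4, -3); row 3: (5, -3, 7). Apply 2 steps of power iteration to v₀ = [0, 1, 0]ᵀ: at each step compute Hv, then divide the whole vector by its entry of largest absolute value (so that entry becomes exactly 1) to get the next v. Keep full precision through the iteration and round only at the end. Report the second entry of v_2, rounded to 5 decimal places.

-0.67442

Hv0 = (-2.000000, 4.000000, -3.000000); divide by 4.000000 → v1 = (-0.500000, 1.000000, -0.750000)
Hv1 = (-6.250000, 7.250000, -10.750000); divide by -10.750000 → v2 = (0.581395, -0.674419, 1.000000)
Requested entry of v2: 29/-43 = -0.67442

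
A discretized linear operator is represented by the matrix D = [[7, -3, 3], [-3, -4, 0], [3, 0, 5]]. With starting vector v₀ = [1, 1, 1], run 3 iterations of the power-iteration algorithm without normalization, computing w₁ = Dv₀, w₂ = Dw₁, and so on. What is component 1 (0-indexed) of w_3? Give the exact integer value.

-310

w1 = Dv₀ = (7·1 + (-3)·1 + 3·1; (-3)·1 + (-4)·1 + 0·1; 3·1 + 0·1 + 5·1) = (7, -7, 8)
w2 = Dw1 = (7·7 + (-3)·(-7) + 3·8; (-3)·7 + (-4)·(-7) + 0·8; 3·7 + 0·(-7) + 5·8) = (94, 7, 61)
w3 = Dw2 = (820, -310, 587)
The requested component of w3 is -310.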